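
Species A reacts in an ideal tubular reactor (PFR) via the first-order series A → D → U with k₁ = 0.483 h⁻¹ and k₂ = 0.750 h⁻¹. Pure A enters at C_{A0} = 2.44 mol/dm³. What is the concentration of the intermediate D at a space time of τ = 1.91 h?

0.701 mol/dm³

Solving the coupled first-order balances gives C_D(τ) = [k₁/(k₂−k₁)]·C_{A0}·(e^(−k₁τ) − e^(−k₂τ)).
e^(−k₁τ) = e^(−0.483×1.91) = e^(−0.9225) = 0.3975; e^(−k₂τ) = e^(−1.432) = 0.2387.
C_D = 0.483×2.44/(0.750−0.483) × (0.3975−0.2387) = 4.414×0.1588 = 0.7009 mol/dm³.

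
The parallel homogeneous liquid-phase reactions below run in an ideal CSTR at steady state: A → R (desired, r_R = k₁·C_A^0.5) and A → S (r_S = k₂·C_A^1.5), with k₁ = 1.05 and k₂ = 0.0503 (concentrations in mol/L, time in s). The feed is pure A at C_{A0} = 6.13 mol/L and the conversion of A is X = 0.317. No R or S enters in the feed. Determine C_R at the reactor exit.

Exit C_A = C_{A0}(1−X) = 6.13×0.683 = 4.187 mol/L.
In a CSTR the entire volume is at exit conditions, so r_R = 1.05×4.187^0.5 = 2.148 and r_S = 0.0503×4.187^1.5 = 0.4309.
Fraction of consumed A going to R: r_R/(r_R+r_S) = 0.8329.
C_R = 0.8329·C_{A0}·X = 0.8329×6.13×0.317 = 1.62 mol/L.

1.62 mol/L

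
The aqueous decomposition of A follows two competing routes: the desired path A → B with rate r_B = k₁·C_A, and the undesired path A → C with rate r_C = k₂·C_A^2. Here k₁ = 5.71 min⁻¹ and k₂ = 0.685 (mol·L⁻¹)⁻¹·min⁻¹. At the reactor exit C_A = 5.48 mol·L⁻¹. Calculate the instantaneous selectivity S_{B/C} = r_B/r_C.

S_{B/C} = r_B/r_C = (k₁·C_A)/(k₂·C_A^2) = (k₁/k₂)·C_A⁻¹.
= (5.71×5.480) / (0.685×5.480^2) = 31.29/20.57 = 1.52.
The undesired path is higher order in A, so low C_A (CSTR or dilute feed) favours B.

1.52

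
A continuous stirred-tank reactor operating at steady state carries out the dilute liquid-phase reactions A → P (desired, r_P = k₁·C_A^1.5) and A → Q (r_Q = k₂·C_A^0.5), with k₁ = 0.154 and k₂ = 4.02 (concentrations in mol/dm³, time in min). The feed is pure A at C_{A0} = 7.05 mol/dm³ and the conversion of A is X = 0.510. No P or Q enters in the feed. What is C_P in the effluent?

0.420 mol/dm³

Exit C_A = C_{A0}(1−X) = 7.05×0.490 = 3.454 mol/dm³.
Rates in a CSTR are evaluated at the outlet concentration: r_P = 0.154×3.454^1.5 = 0.9888, r_Q = 4.02×3.454^0.5 = 7.472.
Fraction of consumed A going to P: r_P/(r_P+r_Q) = 0.1169.
C_P = 0.1169·C_{A0}·X = 0.1169×7.05×0.510 = 0.420 mol/dm³.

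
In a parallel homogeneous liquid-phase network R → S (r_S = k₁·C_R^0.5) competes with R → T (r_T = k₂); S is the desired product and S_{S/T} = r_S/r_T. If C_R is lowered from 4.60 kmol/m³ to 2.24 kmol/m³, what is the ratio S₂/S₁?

S_{S/T} = (k₁/k₂)·C_R^0.5, so S₂/S₁ = (C_{R,2}/C_{R,1})^0.5.
= (2.24/4.60)^0.5 = (0.4870)^0.5 = 0.698.
Selectivity toward S falls as C_R falls — high-concentration operation is favoured.

0.698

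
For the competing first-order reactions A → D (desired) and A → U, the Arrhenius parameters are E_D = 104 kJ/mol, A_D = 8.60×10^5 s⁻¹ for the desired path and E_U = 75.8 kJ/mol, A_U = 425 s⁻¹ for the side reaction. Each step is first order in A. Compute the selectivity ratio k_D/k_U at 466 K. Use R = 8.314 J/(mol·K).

With equal orders, S_{D/U} = k_D/k_U = (A_D/A_U)·exp[(E_U−E_D)/(RT)].
(E_U−E_D)/(RT) = (75.8−104)×10³/(8.314×466) = -28200/3874 = -7.279.
k_D/k_U = (8.60×10^5/425)·exp(-7.279) = 2024 × 6.901×10^-4 = 1.40.
Since E_D > E_U, raising the temperature improves selectivity toward D.

1.40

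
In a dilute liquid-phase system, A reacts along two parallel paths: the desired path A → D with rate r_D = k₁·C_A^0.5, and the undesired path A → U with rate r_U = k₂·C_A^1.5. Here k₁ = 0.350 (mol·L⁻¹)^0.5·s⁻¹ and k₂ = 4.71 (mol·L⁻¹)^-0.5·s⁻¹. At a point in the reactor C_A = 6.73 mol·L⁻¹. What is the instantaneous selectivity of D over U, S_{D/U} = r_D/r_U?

S_{D/U} = r_D/r_U = (k₁·C_A^0.5)/(k₂·C_A^1.5) = (k₁/k₂)·C_A⁻¹.
= (0.350×6.730^0.5) / (4.71×6.730^1.5) = 0.9080/82.23 = 0.0110.
The undesired path is higher order in A, so low C_A (CSTR or dilute feed) favours D.

0.0110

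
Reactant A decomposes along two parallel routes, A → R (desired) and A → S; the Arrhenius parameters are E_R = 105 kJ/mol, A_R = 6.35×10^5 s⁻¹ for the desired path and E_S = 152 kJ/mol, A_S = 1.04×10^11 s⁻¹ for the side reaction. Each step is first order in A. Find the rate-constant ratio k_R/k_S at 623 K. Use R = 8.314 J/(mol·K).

With equal orders, S_{R/S} = k_R/k_S = (A_R/A_S)·exp[(E_S−E_R)/(RT)].
(E_S−E_R)/(RT) = (152−105)×10³/(8.314×623) = 47000/5180 = 9.074.
k_R/k_S = (6.35×10^5/1.04×10^11)·exp(9.074) = 6.106×10^-6 × 8726 = 0.0533.

0.0533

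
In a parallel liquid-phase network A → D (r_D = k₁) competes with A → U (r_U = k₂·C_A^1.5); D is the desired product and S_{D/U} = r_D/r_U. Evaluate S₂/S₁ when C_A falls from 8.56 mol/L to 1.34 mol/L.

S_{D/U} = (k₁/k₂)·C_A^-1.5, so S₂/S₁ = (C_{A,2}/C_{A,1})^-1.5.
= (1.34/8.56)^(-1.5) = (0.1565)^(-1.5) = 16.1.

16.1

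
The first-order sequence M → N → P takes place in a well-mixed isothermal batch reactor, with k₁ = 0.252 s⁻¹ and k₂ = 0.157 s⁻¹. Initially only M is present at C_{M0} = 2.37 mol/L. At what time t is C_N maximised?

The intermediate peaks when r₁ = r₂, i.e. k₁e^(−k₁t) = k₂e^(−k₂t), giving t_opt = ln(k₂/k₁)/(k₂−k₁).
= ln(0.157/0.252)/(0.157−0.252) = ln(0.6230)/-0.09500 = -0.4732/-0.09500 = 4.98 s.

4.98 s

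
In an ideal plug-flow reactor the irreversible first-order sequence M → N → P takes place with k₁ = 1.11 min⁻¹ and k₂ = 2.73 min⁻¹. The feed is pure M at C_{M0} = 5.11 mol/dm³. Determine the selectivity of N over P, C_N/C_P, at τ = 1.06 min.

For first-order series with pure M initially, C_N(τ) = k₁C_{M0}/(k₂−k₁)·(e^(−k₁τ) − e^(−k₂τ)).
e^(−k₁τ) = e^(−1.11×1.06) = e^(−1.177) = 0.3083; e^(−k₂τ) = e^(−2.894) = 0.05537.
C_N = 1.11×5.11/(2.73−1.11) × (0.3083−0.05537) = 3.501×0.2530 = 0.8857 mol/dm³.
C_M = C_{M0}e^(−k₁τ) = 1.576 mol/dm³, so C_P = C_{M0}−C_M−C_N = 2.649 mol/dm³; C_N/C_P = 0.334.

0.334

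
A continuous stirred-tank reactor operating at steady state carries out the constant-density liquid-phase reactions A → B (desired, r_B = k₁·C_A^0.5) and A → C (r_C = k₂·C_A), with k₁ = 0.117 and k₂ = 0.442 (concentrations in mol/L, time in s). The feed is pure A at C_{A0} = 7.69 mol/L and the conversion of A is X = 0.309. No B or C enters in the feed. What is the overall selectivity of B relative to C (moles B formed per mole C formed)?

0.115

Exit C_A = C_{A0}(1−X) = 7.69×0.691 = 5.314 mol/L.
In a CSTR the entire volume is at exit conditions, so r_B = 0.117×5.314^0.5 = 0.2697 and r_C = 0.442×5.314 = 2.349.
Overall selectivity = C_B/C_C = r_Bτ/(r_Cτ) = r_B/r_C = 0.115.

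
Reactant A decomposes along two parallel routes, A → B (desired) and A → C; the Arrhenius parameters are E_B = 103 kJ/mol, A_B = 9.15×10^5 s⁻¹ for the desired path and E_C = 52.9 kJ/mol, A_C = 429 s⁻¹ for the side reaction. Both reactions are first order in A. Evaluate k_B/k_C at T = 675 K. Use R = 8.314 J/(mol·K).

With equal orders, S_{B/C} = k_B/k_C = (A_B/A_C)·exp[(E_C−E_B)/(RT)].
(E_C−E_B)/(RT) = (52.9−103)×10³/(8.314×675) = -50100/5612 = -8.927.
k_B/k_C = (9.15×10^5/429)·exp(-8.927) = 2133 × 1.327×10^-4 = 0.283.
Since E_B > E_C, raising the temperature improves selectivity toward B.

0.283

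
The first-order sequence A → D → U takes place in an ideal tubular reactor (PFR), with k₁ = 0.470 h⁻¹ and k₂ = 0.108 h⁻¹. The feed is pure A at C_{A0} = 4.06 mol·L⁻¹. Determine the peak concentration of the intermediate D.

Evaluating C_D at τ_opt = ln(k₂/k₁)/(k₂−k₁) gives C_{D,max}/C_{A0} = (k₁/k₂)^[k₂/(k₂−k₁)].
= (0.470/0.108)^(0.108/(0.108−0.470)) = (4.352)^(-0.2983) = 0.6448.
C_{D,max} = 0.6448×4.06 = 2.62 mol·L⁻¹.

2.62 mol·L⁻¹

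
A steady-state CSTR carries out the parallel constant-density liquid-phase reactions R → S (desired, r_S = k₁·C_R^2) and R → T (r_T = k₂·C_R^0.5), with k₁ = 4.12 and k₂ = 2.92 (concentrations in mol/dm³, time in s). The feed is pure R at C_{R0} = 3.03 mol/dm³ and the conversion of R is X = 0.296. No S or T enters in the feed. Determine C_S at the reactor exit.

0.731 mol/dm³

Exit C_R = C_{R0}(1−X) = 3.03×0.704 = 2.133 mol/dm³.
A CSTR operates uniformly at the exit composition, giving r_S = 18.75 and r_T = 4.265 (each k·C_R^n at C_R = 2.133).
Fraction of consumed R going to S: r_S/(r_S+r_T) = 0.8147.
C_S = 0.8147·C_{R0}·X = 0.8147×3.03×0.296 = 0.731 mol/dm³.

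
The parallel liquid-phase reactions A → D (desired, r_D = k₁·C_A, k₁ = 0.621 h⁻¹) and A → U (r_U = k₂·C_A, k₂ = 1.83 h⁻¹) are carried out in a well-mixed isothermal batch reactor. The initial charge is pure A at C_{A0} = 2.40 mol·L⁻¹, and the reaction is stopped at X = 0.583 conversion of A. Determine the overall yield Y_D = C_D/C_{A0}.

0.148

C_A = C_{A0}(1−X) = 1.001 mol·L⁻¹.
Both paths are first order in A, so the instantaneous fraction to D is constant: dC_D/d(−C_A) = k₁/(k₁+k₂) = 0.2534.
C_D = 0.2534·(C_{A0}−C_A) = 0.2534×1.399 = 0.355 mol·L⁻¹.
Y_D = C_D/C_{A0} = 0.3545/2.40 = 0.148.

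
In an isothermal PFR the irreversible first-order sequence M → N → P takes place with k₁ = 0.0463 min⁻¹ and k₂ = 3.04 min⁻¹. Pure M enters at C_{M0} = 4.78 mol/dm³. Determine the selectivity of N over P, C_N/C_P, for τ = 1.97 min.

0.193

Solving the coupled first-order balances gives C_N(τ) = [k₁/(k₂−k₁)]·C_{M0}·(e^(−k₁τ) − e^(−k₂τ)).
e^(−k₁τ) = e^(−0.0463×1.97) = e^(−0.09121) = 0.9128; e^(−k₂τ) = e^(−5.989) = 0.002507.
C_N = 0.0463×4.78/(3.04−0.0463) × (0.9128−0.002507) = 0.07393×0.9103 = 0.06730 mol/dm³.
C_M = C_{M0}e^(−k₁τ) = 4.363 mol/dm³, so C_P = C_{M0}−C_M−C_N = 0.3494 mol/dm³; C_N/C_P = 0.193.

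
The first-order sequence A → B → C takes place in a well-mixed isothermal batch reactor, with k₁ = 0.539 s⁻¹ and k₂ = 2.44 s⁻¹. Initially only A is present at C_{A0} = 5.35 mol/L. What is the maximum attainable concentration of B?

0.770 mol/L

At the optimum, C_{B,max}/C_{A0} = (k₁/k₂)^[k₂/(k₂−k₁)].
= (0.539/2.44)^(2.44/(2.44−0.539)) = (0.2209)^(1.284) = 0.1440.
C_{B,max} = 0.1440×5.35 = 0.770 mol/L.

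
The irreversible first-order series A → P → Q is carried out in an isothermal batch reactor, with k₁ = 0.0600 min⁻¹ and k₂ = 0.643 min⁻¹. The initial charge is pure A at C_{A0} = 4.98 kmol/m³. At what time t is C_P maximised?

4.07 min

The intermediate peaks when r₁ = r₂, i.e. k₁e^(−k₁t) = k₂e^(−k₂t), giving t_opt = ln(k₂/k₁)/(k₂−k₁).
= ln(0.643/0.0600)/(0.643−0.0600) = ln(10.72)/0.5830 = 2.372/0.5830 = 4.07 min.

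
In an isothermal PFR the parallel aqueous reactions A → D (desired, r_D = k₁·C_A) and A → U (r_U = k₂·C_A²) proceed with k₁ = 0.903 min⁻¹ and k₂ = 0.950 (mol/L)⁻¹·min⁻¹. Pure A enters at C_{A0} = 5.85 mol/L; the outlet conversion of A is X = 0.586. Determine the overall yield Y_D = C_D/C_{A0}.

0.114

C_A = C_{A0}(1−X) = 2.422 mol/L.
Along a PFR/batch, dC_D/dC_A = −r_D/(r_D+r_U) = −k₁/(k₁+k₂·C_A).
Integrating from C_{A0} to C_A: C_D = (0.903/0.950)·ln[(0.903+0.950·5.85)/(0.903+0.950·2.42)] = 0.9505·ln(6.460/3.204) = 0.6667 mol/L.
Y_D = C_D/C_{A0} = 0.6667/5.85 = 0.114.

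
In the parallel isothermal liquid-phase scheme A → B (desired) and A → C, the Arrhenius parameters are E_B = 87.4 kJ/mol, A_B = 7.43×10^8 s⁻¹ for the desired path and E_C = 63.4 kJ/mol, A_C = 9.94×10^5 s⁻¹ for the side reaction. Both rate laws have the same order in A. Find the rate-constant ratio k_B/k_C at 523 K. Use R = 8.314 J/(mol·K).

3.00

With equal orders, S_{B/C} = k_B/k_C = (A_B/A_C)·exp[(E_C−E_B)/(RT)].
(E_C−E_B)/(RT) = (63.4−87.4)×10³/(8.314×523) = -24000/4348 = -5.519.
k_B/k_C = (7.43×10^8/9.94×10^5)·exp(-5.519) = 747.5 × 0.004008 = 3.00.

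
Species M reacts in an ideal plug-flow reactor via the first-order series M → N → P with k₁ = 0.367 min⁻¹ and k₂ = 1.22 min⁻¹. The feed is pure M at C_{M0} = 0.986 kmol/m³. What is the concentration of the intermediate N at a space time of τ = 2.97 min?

0.131 kmol/m³

For first-order series with pure M initially, C_N(τ) = k₁C_{M0}/(k₂−k₁)·(e^(−k₁τ) − e^(−k₂τ)).
e^(−k₁τ) = e^(−0.367×2.97) = e^(−1.090) = 0.3362; e^(−k₂τ) = e^(−3.623) = 0.02669.
C_N = 0.367×0.986/(1.22−0.367) × (0.3362−0.02669) = 0.4242×0.3095 = 0.1313 kmol/m³.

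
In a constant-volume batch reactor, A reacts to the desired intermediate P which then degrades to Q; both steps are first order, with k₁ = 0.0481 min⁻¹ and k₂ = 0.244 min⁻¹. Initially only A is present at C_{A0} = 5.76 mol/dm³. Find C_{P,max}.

0.762 mol/dm³

Evaluating C_P at t_opt = ln(k₂/k₁)/(k₂−k₁) gives C_{P,max}/C_{A0} = (k₁/k₂)^[k₂/(k₂−k₁)].
= (0.0481/0.244)^(0.244/(0.244−0.0481)) = (0.1971)^(1.246) = 0.1323.
C_{P,max} = 0.1323×5.76 = 0.762 mol/dm³.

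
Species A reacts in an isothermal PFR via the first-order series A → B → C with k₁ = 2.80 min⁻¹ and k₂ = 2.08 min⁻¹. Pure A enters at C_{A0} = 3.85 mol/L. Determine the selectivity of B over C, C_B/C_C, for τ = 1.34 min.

The intermediate concentration in a first-order A→B→C sequence is C_B = k₁C_{A0}(e^(−k₁τ) − e^(−k₂τ))/(k₂−k₁).
e^(−k₁τ) = e^(−2.80×1.34) = e^(−3.752) = 0.02347; e^(−k₂τ) = e^(−2.787) = 0.06159.
C_B = 2.80×3.85/(2.08−2.80) × (0.02347−0.06159) = (-14.97)×(-0.03812) = 0.5708 mol/L.
C_A = C_{A0}e^(−k₁τ) = 0.09036 mol/L, so C_C = C_{A0}−C_A−C_B = 3.189 mol/L; C_B/C_C = 0.179.

0.179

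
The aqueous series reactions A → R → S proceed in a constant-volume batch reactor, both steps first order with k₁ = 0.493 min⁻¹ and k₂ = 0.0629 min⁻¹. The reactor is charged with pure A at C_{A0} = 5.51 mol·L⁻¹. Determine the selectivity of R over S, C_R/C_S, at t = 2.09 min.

For first-order series with pure A initially, C_R(t) = k₁C_{A0}/(k₂−k₁)·(e^(−k₁t) − e^(−k₂t)).
e^(−k₁t) = e^(−0.493×2.09) = e^(−1.030) = 0.3569; e^(−k₂t) = e^(−0.1315) = 0.8768.
C_R = 0.493×5.51/(0.0629−0.493) × (0.3569−0.8768) = (-6.316)×(-0.5199) = 3.284 mol·L⁻¹.
C_A = C_{A0}e^(−k₁t) = 1.966 mol·L⁻¹, so C_S = C_{A0}−C_A−C_R = 0.2598 mol·L⁻¹; C_R/C_S = 12.6.

12.6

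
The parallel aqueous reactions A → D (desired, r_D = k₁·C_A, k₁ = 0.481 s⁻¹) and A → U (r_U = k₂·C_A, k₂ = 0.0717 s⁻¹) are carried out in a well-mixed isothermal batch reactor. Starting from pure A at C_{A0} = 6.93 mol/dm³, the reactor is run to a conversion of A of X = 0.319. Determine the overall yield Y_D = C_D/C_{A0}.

C_A = C_{A0}(1−X) = 4.719 mol/dm³.
Both paths are first order in A, so the instantaneous fraction to D is constant: dC_D/d(−C_A) = k₁/(k₁+k₂) = 0.8703.
C_D = 0.8703·(C_{A0}−C_A) = 0.8703×2.211 = 1.92 mol/dm³.
Y_D = C_D/C_{A0} = 1.924/6.93 = 0.278.

0.278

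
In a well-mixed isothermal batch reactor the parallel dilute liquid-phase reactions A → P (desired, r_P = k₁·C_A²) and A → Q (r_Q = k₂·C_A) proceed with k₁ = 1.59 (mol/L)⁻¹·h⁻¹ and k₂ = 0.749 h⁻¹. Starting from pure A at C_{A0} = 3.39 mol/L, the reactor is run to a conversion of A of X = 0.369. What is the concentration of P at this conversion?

C_A = C_{A0}(1−X) = 2.139 mol/L.
Along a PFR/batch, dC_Q/dC_A = −r_Q/(r_P+r_Q) = −k₂/(k₂+k₁·C_A).
Integrating from C_{A0} to C_A: C_Q = (0.749/1.59)·ln[(0.749+1.59·3.39)/(0.749+1.59·2.14)] = 0.4711·ln(6.139/4.150) = 0.1844 mol/L.
Then C_P = (C_{A0}−C_A) − C_Q = 1.251 − 0.1844 = 1.066 mol/L.

1.07 mol/L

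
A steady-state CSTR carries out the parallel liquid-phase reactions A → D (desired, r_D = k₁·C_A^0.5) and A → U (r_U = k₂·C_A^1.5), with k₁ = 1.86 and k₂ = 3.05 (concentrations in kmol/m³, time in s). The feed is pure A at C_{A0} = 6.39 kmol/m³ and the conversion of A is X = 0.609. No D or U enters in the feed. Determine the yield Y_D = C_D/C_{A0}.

0.119

Exit C_A = C_{A0}(1−X) = 6.39×0.391 = 2.498 kmol/m³.
In a CSTR the entire volume is at exit conditions, so r_D = 1.86×2.498^0.5 = 2.940 and r_U = 3.05×2.498^1.5 = 12.05.
Fraction of consumed A going to D: r_D/(r_D+r_U) = 0.1962.
C_D = 0.1962·C_{A0}·X = 0.1962×6.39×0.609 = 0.763 kmol/m³; Y_D = C_D/C_{A0} = 0.119.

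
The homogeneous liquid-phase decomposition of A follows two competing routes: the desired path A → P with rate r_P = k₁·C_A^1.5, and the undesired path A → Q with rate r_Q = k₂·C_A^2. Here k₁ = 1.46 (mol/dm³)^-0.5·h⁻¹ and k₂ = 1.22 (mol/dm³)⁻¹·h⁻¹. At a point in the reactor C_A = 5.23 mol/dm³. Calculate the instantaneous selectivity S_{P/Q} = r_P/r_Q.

S_{P/Q} = r_P/r_Q = (k₁·C_A^1.5)/(k₂·C_A^2) = (k₁/k₂)·C_A^-0.5.
= (1.46×5.230^1.5) / (1.22×5.230^2) = 17.46/33.37 = 0.523.

0.523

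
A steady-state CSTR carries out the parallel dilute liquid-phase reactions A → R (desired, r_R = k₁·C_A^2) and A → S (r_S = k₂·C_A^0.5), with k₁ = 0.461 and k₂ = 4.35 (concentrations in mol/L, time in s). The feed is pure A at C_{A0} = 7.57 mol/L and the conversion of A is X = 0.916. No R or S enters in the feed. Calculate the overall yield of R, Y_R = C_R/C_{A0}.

0.0467

Exit C_A = C_{A0}(1−X) = 7.57×0.0840 = 0.6359 mol/L.
Rates in a CSTR are evaluated at the outlet concentration: r_R = 0.461×0.6359^2 = 0.1864, r_S = 4.35×0.6359^0.5 = 3.469.
Fraction of consumed A going to R: r_R/(r_R+r_S) = 0.05100.
C_R = 0.05100·C_{A0}·X = 0.05100×7.57×0.916 = 0.354 mol/L; Y_R = C_R/C_{A0} = 0.0467.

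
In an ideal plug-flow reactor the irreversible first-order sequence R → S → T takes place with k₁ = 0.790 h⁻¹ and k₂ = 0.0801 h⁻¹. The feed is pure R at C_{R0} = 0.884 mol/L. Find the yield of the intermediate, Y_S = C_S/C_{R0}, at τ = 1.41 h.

0.629

The intermediate concentration in a first-order A→B→C sequence is C_S = k₁C_{R0}(e^(−k₁τ) − e^(−k₂τ))/(k₂−k₁).
e^(−k₁τ) = e^(−0.790×1.41) = e^(−1.114) = 0.3283; e^(−k₂τ) = e^(−0.1129) = 0.8932.
C_S = 0.790×0.884/(0.0801−0.790) × (0.3283−0.8932) = (-0.9837)×(-0.5649) = 0.5557 mol/L.
Y_S = C_S/C_{R0} = 0.5557/0.884 = 0.629.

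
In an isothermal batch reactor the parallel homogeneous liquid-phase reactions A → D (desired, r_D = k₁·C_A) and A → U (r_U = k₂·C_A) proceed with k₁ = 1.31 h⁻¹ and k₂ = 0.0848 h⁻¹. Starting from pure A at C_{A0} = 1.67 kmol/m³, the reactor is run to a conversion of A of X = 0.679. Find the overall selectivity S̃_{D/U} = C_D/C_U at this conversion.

15.4

C_A = C_{A0}(1−X) = 0.5361 kmol/m³.
Both paths are first order in A, so the instantaneous fraction to D is constant: dC_D/d(−C_A) = k₁/(k₁+k₂) = 0.9392.
C_D = 0.9392·(C_{A0}−C_A) = 0.9392×1.134 = 1.06 kmol/m³.
C_U = (C_{A0}−C_A)−C_D = 0.06894 kmol/m³; S̃_{D/U} = 1.065/0.06894 = 15.4.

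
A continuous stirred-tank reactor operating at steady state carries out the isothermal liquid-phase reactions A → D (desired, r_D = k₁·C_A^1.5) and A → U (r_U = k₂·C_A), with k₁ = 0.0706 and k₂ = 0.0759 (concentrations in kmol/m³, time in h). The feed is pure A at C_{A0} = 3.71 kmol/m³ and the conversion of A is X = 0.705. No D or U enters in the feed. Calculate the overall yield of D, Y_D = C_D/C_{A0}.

Exit C_A = C_{A0}(1−X) = 3.71×0.295 = 1.094 kmol/m³.
A CSTR operates uniformly at the exit composition, giving r_D = 0.08083 and r_U = 0.08307 (each k·C_A^n at C_A = 1.094).
Fraction of consumed A going to D: r_D/(r_D+r_U) = 0.4932.
C_D = 0.4932·C_{A0}·X = 0.4932×3.71×0.705 = 1.29 kmol/m³; Y_D = C_D/C_{A0} = 0.348.

0.348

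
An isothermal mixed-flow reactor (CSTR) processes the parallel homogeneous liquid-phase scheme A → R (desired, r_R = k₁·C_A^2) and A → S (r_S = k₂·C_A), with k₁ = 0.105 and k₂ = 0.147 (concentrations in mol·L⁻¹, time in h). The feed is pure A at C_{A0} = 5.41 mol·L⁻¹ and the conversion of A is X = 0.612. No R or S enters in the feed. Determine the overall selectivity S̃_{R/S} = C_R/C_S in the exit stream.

1.50

Exit C_A = C_{A0}(1−X) = 5.41×0.388 = 2.099 mol·L⁻¹.
In a CSTR the entire volume is at exit conditions, so r_R = 0.105×2.099^2 = 0.4626 and r_S = 0.147×2.099 = 0.3086.
Overall selectivity = C_R/C_S = r_Rτ/(r_Sτ) = r_R/r_S = 1.50.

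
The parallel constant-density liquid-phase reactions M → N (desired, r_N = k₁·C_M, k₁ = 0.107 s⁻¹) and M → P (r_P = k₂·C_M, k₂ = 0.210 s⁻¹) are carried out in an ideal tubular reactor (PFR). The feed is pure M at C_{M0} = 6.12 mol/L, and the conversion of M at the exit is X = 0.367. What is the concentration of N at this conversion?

C_M = C_{M0}(1−X) = 3.874 mol/L.
Both paths are first order in M, so the instantaneous fraction to N is constant: dC_N/d(−C_M) = k₁/(k₁+k₂) = 0.3375.
C_N = 0.3375·(C_{M0}−C_M) = 0.3375×2.246 = 0.758 mol/L.

0.758 mol/L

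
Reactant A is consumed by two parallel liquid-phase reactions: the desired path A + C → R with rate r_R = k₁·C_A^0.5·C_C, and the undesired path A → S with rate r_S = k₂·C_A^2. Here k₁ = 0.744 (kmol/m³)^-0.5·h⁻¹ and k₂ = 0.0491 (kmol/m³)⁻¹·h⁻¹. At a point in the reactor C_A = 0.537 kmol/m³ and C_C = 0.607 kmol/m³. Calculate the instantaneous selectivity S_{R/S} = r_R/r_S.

S_{R/S} = r_R/r_S = (k₁·C_A^0.5·C_C)/(k₂·C_A^2) = (k₁/k₂)·C_A^-1.5·C_C.
= (0.744×0.5370^0.5×0.6070) / (0.0491×0.5370^2) = 0.3309/0.01416 = 23.4.

23.4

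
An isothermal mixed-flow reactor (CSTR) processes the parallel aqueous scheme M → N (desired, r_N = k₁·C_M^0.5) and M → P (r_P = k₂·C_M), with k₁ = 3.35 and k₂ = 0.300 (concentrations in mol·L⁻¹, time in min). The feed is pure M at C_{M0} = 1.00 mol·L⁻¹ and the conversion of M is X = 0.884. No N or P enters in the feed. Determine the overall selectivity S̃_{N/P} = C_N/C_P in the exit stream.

Exit C_M = C_{M0}(1−X) = 1.00×0.116 = 0.1160 mol·L⁻¹.
In a CSTR the entire volume is at exit conditions, so r_N = 3.35×0.1160^0.5 = 1.141 and r_P = 0.300×0.1160 = 0.03480.
Overall selectivity = C_N/C_P = r_Nτ/(r_Pτ) = r_N/r_P = 32.8.

32.8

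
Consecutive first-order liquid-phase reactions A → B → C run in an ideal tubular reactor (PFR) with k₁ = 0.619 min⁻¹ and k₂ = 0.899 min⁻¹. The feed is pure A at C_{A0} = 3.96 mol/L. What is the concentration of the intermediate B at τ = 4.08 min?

Solving the coupled first-order balances gives C_B(τ) = [k₁/(k₂−k₁)]·C_{A0}·(e^(−k₁τ) − e^(−k₂τ)).
e^(−k₁τ) = e^(−0.619×4.08) = e^(−2.526) = 0.08002; e^(−k₂τ) = e^(−3.668) = 0.02553.
C_B = 0.619×3.96/(0.899−0.619) × (0.08002−0.02553) = 8.754×0.05449 = 0.4770 mol/L.

0.477 mol/L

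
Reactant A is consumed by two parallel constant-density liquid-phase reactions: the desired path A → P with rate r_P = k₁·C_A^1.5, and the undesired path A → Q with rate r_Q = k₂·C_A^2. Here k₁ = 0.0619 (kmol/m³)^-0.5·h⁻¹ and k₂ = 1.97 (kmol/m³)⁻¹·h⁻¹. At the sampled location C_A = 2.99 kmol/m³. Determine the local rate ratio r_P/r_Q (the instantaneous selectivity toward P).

S_{P/Q} = r_P/r_Q = (k₁·C_A^1.5)/(k₂·C_A^2) = (k₁/k₂)·C_A^-0.5.
= (0.0619×2.990^1.5) / (1.97×2.990^2) = 0.3200/17.61 = 0.0182.
The undesired path is higher order in A, so low C_A (CSTR or dilute feed) favours P.

0.0182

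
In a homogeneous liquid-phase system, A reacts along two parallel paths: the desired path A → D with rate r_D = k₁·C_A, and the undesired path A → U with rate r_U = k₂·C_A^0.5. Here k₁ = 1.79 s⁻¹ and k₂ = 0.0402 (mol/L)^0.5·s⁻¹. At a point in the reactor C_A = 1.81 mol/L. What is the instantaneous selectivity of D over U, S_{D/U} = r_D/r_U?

59.9

S_{D/U} = r_D/r_U = (k₁·C_A)/(k₂·C_A^0.5) = (k₁/k₂)·C_A^0.5.
= (1.79×1.810) / (0.0402×1.810^0.5) = 3.240/0.05408 = 59.9.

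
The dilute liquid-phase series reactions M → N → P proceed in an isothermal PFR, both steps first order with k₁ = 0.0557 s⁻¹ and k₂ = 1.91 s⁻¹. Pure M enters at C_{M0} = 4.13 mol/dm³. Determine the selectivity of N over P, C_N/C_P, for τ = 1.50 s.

0.478

The intermediate concentration in a first-order A→B→C sequence is C_N = k₁C_{M0}(e^(−k₁τ) − e^(−k₂τ))/(k₂−k₁).
e^(−k₁τ) = e^(−0.0557×1.50) = e^(−0.08355) = 0.9198; e^(−k₂τ) = e^(−2.865) = 0.05698.
C_N = 0.0557×4.13/(1.91−0.0557) × (0.9198−0.05698) = 0.1241×0.8629 = 0.1070 mol/dm³.
C_M = C_{M0}e^(−k₁τ) = 3.799 mol/dm³, so C_P = C_{M0}−C_M−C_N = 0.2240 mol/dm³; C_N/C_P = 0.478.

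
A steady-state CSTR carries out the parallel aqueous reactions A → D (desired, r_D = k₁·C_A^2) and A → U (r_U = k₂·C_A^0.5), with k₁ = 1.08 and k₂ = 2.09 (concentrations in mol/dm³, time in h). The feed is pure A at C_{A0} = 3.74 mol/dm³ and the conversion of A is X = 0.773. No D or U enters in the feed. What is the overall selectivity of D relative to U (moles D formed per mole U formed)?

Exit C_A = C_{A0}(1−X) = 3.74×0.227 = 0.8490 mol/dm³.
In a CSTR the entire volume is at exit conditions, so r_D = 1.08×0.8490^2 = 0.7784 and r_U = 2.09×0.8490^0.5 = 1.926.
Overall selectivity = C_D/C_U = r_Dτ/(r_Uτ) = r_D/r_U = 0.404.

0.404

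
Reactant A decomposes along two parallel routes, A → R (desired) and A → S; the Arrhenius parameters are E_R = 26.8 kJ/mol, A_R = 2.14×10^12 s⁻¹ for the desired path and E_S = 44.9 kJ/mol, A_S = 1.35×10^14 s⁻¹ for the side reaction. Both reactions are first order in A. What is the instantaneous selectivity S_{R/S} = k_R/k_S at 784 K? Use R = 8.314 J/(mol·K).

Since both paths have the same order in A, the concentration cancels and S_{R/S} = k_R/k_S = (A_R/A_S)·exp[(E_S−E_R)/(RT)].
(E_S−E_R)/(RT) = (44.9−26.8)×10³/(8.314×784) = 18100/6518 = 2.777.
k_R/k_S = (2.14×10^12/1.35×10^14)·exp(2.777) = 0.01585 × 16.07 = 0.255.

0.255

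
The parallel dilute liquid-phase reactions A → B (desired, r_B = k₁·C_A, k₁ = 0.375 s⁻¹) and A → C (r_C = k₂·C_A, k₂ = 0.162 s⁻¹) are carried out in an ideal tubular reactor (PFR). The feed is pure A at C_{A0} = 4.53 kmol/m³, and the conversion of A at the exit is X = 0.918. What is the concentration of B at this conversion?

2.90 kmol/m³

C_A = C_{A0}(1−X) = 0.3715 kmol/m³.
Both paths are first order in A, so the instantaneous fraction to B is constant: dC_B/d(−C_A) = k₁/(k₁+k₂) = 0.6983.
C_B = 0.6983·(C_{A0}−C_A) = 0.6983×4.159 = 2.90 kmol/m³.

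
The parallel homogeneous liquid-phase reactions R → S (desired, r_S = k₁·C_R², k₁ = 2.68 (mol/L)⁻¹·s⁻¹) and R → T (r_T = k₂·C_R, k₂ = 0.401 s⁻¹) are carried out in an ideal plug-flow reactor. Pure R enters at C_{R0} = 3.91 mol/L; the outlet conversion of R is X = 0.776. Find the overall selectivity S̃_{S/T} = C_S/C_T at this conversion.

13.7

C_R = C_{R0}(1−X) = 0.8758 mol/L.
Along a PFR/batch, dC_T/dC_R = −r_T/(r_S+r_T) = −k₂/(k₂+k₁·C_R).
Integrating from C_{R0} to C_R: C_T = (0.401/2.68)·ln[(0.401+2.68·3.91)/(0.401+2.68·0.876)] = 0.1496·ln(10.88/2.748) = 0.2059 mol/L.
Then C_S = (C_{R0}−C_R) − C_T = 3.034 − 0.2059 = 2.828 mol/L.
S̃_{S/T} = C_S/C_T = 2.828/0.2059 = 13.7.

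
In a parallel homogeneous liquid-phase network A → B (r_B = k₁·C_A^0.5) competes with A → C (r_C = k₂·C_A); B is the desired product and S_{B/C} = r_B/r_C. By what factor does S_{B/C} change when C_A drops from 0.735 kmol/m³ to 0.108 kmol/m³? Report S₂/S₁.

S_{B/C} = (k₁/k₂)·C_A^-0.5, so S₂/S₁ = (C_{A,2}/C_{A,1})^-0.5.
= (0.108/0.735)^(-0.5) = (0.1469)^(-0.5) = 2.61.

2.61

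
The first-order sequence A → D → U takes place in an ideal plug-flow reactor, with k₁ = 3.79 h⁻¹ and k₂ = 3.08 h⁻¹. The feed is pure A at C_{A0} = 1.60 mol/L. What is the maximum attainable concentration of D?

0.651 mol/L

For a first-order series the maximum intermediate yield is C_{D,max}/C_{A0} = (k₁/k₂)^[k₂/(k₂−k₁)].
= (3.79/3.08)^(3.08/(3.08−3.79)) = (1.231)^(-4.338) = 0.4066.
C_{D,max} = 0.4066×1.60 = 0.651 mol/L.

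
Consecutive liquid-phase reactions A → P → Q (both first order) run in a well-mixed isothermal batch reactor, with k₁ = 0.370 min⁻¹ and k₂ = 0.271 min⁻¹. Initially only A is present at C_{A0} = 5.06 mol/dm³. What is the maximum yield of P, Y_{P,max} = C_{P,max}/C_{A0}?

0.426

For a first-order series the maximum intermediate yield is C_{P,max}/C_{A0} = (k₁/k₂)^[k₂/(k₂−k₁)].
= (0.370/0.271)^(0.271/(0.271−0.370)) = (1.365)^(-2.737) = 0.4264.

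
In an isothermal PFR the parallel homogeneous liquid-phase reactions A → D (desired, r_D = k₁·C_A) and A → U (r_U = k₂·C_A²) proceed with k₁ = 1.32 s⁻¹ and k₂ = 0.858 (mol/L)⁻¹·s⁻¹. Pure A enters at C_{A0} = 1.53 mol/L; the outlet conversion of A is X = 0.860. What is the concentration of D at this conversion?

C_A = C_{A0}(1−X) = 0.2142 mol/L.
Along a PFR/batch, dC_D/dC_A = −r_D/(r_D+r_U) = −k₁/(k₁+k₂·C_A).
Integrating from C_{A0} to C_A: C_D = (1.32/0.858)·ln[(1.32+0.858·1.53)/(1.32+0.858·0.214)] = 1.538·ln(2.633/1.504) = 0.8616 mol/L.

0.862 mol/L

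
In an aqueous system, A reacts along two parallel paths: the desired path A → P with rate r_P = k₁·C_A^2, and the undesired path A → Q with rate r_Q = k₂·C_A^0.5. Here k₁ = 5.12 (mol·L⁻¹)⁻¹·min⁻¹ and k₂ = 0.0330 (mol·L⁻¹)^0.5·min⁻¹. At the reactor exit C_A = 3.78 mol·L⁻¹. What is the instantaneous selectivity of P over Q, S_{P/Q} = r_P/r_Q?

S_{P/Q} = r_P/r_Q = (k₁·C_A^2)/(k₂·C_A^0.5) = (k₁/k₂)·C_A^1.5.
= (5.12×3.780^2) / (0.0330×3.780^0.5) = 73.16/0.06416 = 1140.

1140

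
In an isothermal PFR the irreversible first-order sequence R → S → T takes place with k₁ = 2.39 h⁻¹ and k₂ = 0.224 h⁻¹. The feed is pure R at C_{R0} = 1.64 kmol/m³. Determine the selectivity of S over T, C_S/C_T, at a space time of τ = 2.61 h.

Solving the coupled first-order balances gives C_S(τ) = [k₁/(k₂−k₁)]·C_{R0}·(e^(−k₁τ) − e^(−k₂τ)).
e^(−k₁τ) = e^(−2.39×2.61) = e^(−6.238) = 0.001954; e^(−k₂τ) = e^(−0.5846) = 0.5573.
C_S = 2.39×1.64/(0.224−2.39) × (0.001954−0.5573) = (-1.810)×(-0.5554) = 1.005 kmol/m³.
C_R = C_{R0}e^(−k₁τ) = 0.003204 kmol/m³, so C_T = C_{R0}−C_R−C_S = 0.6318 kmol/m³; C_S/C_T = 1.59.

1.59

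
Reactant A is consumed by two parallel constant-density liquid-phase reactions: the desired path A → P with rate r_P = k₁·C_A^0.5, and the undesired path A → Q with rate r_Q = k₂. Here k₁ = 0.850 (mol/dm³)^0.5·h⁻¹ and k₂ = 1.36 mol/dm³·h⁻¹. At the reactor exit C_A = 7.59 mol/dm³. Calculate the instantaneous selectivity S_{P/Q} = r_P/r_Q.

1.72

S_{P/Q} = r_P/r_Q = (k₁·C_A^0.5)/(k₂) = (k₁/k₂)·C_A^0.5.
= (0.850×7.590^0.5) / (1.36) = 2.342/1.360 = 1.72.
Since the desired path is higher order in A, keeping C_A high (PFR or concentrated feed) favours P.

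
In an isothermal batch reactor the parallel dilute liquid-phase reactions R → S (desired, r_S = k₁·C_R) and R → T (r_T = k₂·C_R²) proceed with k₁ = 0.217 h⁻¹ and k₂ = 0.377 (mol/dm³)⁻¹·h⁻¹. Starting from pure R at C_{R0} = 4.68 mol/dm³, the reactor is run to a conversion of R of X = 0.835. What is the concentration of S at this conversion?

C_R = C_{R0}(1−X) = 0.7722 mol/dm³.
Along a PFR/batch, dC_S/dC_R = −r_S/(r_S+r_T) = −k₁/(k₁+k₂·C_R).
Integrating from C_{R0} to C_R: C_S = (0.217/0.377)·ln[(0.217+0.377·4.68)/(0.217+0.377·0.772)] = 0.5756·ln(1.981/0.5081) = 0.7833 mol/dm³.

0.783 mol/dm³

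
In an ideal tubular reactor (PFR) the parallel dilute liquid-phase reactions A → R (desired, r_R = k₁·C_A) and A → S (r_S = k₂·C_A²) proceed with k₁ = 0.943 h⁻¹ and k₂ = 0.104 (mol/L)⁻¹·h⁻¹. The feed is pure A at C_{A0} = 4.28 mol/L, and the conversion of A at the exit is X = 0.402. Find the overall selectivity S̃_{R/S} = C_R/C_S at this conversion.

2.67

C_A = C_{A0}(1−X) = 2.559 mol/L.
Along a PFR/batch, dC_R/dC_A = −r_R/(r_R+r_S) = −k₁/(k₁+k₂·C_A).
Integrating from C_{A0} to C_A: C_R = (0.943/0.104)·ln[(0.943+0.104·4.28)/(0.943+0.104·2.56)] = 9.067·ln(1.388/1.209) = 1.251 mol/L.
C_S = (C_{A0}−C_A)−C_R = 0.4692 mol/L; S̃_{R/S} = 1.251/0.4692 = 2.67.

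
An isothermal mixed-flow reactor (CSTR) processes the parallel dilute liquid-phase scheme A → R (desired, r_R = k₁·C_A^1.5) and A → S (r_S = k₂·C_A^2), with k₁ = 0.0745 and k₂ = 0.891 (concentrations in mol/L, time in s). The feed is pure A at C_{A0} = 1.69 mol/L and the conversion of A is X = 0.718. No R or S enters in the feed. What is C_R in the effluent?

0.131 mol/L

Exit C_A = C_{A0}(1−X) = 1.69×0.282 = 0.4766 mol/L.
In a CSTR the entire volume is at exit conditions, so r_R = 0.0745×0.4766^1.5 = 0.02451 and r_S = 0.891×0.4766^2 = 0.2024.
Fraction of consumed A going to R: r_R/(r_R+r_S) = 0.1080.
C_R = 0.1080·C_{A0}·X = 0.1080×1.69×0.718 = 0.131 mol/L.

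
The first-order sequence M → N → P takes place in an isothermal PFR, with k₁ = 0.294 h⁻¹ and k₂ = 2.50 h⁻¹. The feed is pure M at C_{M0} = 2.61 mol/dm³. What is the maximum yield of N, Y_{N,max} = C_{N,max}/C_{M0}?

Evaluating C_N at τ_opt = ln(k₂/k₁)/(k₂−k₁) gives C_{N,max}/C_{M0} = (k₁/k₂)^[k₂/(k₂−k₁)].
= (0.294/2.50)^(2.50/(2.50−0.294)) = (0.1176)^(1.133) = 0.08841.

0.0884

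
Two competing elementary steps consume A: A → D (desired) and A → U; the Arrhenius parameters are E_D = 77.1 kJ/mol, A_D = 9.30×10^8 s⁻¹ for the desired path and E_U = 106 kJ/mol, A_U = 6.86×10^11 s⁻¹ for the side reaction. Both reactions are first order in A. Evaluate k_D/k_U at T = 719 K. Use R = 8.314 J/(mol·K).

With equal orders, S_{D/U} = k_D/k_U = (A_D/A_U)·exp[(E_U−E_D)/(RT)].
(E_U−E_D)/(RT) = (106−77.1)×10³/(8.314×719) = 28900/5978 = 4.835.
k_D/k_U = (9.30×10^8/6.86×10^11)·exp(4.835) = 0.001356 × 125.8 = 0.171.
Since E_D < E_U, lowering the temperature improves selectivity toward D.

0.171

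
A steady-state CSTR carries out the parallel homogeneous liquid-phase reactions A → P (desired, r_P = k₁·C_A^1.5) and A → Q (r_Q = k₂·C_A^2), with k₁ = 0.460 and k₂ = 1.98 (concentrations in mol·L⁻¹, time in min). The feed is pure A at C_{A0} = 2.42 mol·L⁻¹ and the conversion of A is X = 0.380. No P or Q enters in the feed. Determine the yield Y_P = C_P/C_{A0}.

0.0606

Exit C_A = C_{A0}(1−X) = 2.42×0.620 = 1.500 mol·L⁻¹.
A CSTR operates uniformly at the exit composition, giving r_P = 0.8454 and r_Q = 4.457 (each k·C_A^n at C_A = 1.500).
Fraction of consumed A going to P: r_P/(r_P+r_Q) = 0.1594.
C_P = 0.1594·C_{A0}·X = 0.1594×2.42×0.380 = 0.147 mol·L⁻¹; Y_P = C_P/C_{A0} = 0.0606.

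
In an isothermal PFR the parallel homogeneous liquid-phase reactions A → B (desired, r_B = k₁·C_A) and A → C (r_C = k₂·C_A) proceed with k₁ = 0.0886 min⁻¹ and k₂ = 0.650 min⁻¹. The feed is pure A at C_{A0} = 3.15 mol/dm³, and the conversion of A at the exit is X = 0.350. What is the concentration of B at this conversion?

0.132 mol/dm³

C_A = C_{A0}(1−X) = 2.047 mol/dm³.
Both paths are first order in A, so the instantaneous fraction to B is constant: dC_B/d(−C_A) = k₁/(k₁+k₂) = 0.1200.
C_B = 0.1200·(C_{A0}−C_A) = 0.1200×1.103 = 0.132 mol/dm³.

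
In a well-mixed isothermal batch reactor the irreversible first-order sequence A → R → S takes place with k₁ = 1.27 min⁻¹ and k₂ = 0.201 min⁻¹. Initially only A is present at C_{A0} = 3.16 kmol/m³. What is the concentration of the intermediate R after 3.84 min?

For first-order series with pure A initially, C_R(t) = k₁C_{A0}/(k₂−k₁)·(e^(−k₁t) − e^(−k₂t)).
e^(−k₁t) = e^(−1.27×3.84) = e^(−4.877) = 0.007621; e^(−k₂t) = e^(−0.7718) = 0.4622.
C_R = 1.27×3.16/(0.201−1.27) × (0.007621−0.4622) = (-3.754)×(-0.4545) = 1.706 kmol/m³.

1.71 kmol/m³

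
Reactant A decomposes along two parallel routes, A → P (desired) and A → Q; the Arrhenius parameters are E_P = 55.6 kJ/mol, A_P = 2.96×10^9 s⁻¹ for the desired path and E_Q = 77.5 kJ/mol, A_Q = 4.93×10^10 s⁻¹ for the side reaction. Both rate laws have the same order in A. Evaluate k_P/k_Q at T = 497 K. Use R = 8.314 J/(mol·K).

With equal orders, S_{P/Q} = k_P/k_Q = (A_P/A_Q)·exp[(E_Q−E_P)/(RT)].
(E_Q−E_P)/(RT) = (77.5−55.6)×10³/(8.314×497) = 21900/4132 = 5.300.
k_P/k_Q = (2.96×10^9/4.93×10^10)·exp(5.300) = 0.06004 × 200.3 = 12.0.
Since E_P < E_Q, lowering the temperature improves selectivity toward P.

12.0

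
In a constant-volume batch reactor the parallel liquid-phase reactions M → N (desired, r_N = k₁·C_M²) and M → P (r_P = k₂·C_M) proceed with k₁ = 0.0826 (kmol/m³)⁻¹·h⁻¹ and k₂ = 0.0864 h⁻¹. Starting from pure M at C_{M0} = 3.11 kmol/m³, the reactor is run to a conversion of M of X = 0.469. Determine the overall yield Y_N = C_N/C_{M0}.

0.324

C_M = C_{M0}(1−X) = 1.651 kmol/m³.
Along a PFR/batch, dC_P/dC_M = −r_P/(r_N+r_P) = −k₂/(k₂+k₁·C_M).
Integrating from C_{M0} to C_M: C_P = (0.0864/0.0826)·ln[(0.0864+0.0826·3.11)/(0.0864+0.0826·1.65)] = 1.046·ln(0.3433/0.2228) = 0.4521 kmol/m³.
Then C_N = (C_{M0}−C_M) − C_P = 1.459 − 0.4521 = 1.006 kmol/m³.
Y_N = C_N/C_{M0} = 1.006/3.11 = 0.324.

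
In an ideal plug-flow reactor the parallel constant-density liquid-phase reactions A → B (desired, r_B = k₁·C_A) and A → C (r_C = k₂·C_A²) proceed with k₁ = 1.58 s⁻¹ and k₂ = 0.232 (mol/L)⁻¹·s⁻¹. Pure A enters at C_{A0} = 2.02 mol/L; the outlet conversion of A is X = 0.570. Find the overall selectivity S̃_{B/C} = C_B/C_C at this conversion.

C_A = C_{A0}(1−X) = 0.8686 mol/L.
Along a PFR/batch, dC_B/dC_A = −r_B/(r_B+r_C) = −k₁/(k₁+k₂·C_A).
Integrating from C_{A0} to C_A: C_B = (1.58/0.232)·ln[(1.58+0.232·2.02)/(1.58+0.232·0.869)] = 6.810·ln(2.049/1.782) = 0.9515 mol/L.
C_C = (C_{A0}−C_A)−C_B = 0.1999 mol/L; S̃_{B/C} = 0.9515/0.1999 = 4.76.

4.76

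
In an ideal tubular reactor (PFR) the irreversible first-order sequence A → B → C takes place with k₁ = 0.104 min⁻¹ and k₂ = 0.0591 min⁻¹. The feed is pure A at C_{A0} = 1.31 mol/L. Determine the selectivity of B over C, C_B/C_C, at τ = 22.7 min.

0.746

For first-order series with pure A initially, C_B(τ) = k₁C_{A0}/(k₂−k₁)·(e^(−k₁τ) − e^(−k₂τ)).
e^(−k₁τ) = e^(−0.104×22.7) = e^(−2.361) = 0.09434; e^(−k₂τ) = e^(−1.342) = 0.2614.
C_B = 0.104×1.31/(0.0591−0.104) × (0.09434−0.2614) = (-3.034)×(-0.1671) = 0.5070 mol/L.
C_A = C_{A0}e^(−k₁τ) = 0.1236 mol/L, so C_C = C_{A0}−C_A−C_B = 0.6794 mol/L; C_B/C_C = 0.746.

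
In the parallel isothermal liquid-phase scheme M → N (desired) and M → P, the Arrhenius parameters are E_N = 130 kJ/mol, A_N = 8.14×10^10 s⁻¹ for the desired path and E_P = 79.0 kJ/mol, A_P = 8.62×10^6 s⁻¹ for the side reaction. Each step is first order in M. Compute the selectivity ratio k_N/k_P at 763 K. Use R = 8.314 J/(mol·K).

k_N/k_P = (A_N/A_P)·exp[−(E_N−E_P)/(RT)] = (A_N/A_P)·exp[(E_P−E_N)/(RT)].
(E_P−E_N)/(RT) = (79.0−130)×10³/(8.314×763) = -51000/6344 = -8.040.
k_N/k_P = (8.14×10^10/8.62×10^6)·exp(-8.040) = 9443 × 3.224×10^-4 = 3.04.

3.04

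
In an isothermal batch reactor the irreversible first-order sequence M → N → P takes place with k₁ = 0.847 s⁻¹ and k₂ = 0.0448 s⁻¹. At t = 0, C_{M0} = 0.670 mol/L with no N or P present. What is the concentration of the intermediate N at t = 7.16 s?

0.512 mol/L

Solving the coupled first-order balances gives C_N(t) = [k₁/(k₂−k₁)]·C_{M0}·(e^(−k₁t) − e^(−k₂t)).
e^(−k₁t) = e^(−0.847×7.16) = e^(−6.065) = 0.002324; e^(−k₂t) = e^(−0.3208) = 0.7256.
C_N = 0.847×0.670/(0.0448−0.847) × (0.002324−0.7256) = (-0.7074)×(-0.7233) = 0.5117 mol/L.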